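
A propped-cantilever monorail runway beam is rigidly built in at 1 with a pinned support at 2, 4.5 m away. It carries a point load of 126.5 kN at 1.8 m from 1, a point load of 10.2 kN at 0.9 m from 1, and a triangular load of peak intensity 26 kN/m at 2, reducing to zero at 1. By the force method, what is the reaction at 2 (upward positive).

R_2 = 59.06 kN

Take the reaction at 2 as the redundant and release it; the primary structure is a cantilever fixed at 1.
Primary-structure tip deflection at 2 by superposition:
  point load 126.5 at a = 1.8: Pa²(3L − a)/(6EI) = 799.2/EI
  point load 10.2 at a = 0.9: Pa²(3L − a)/(6EI) = 17.35/EI
  triangular load, peak 26 at the free end: 11w₀L⁴/(120EI) = 977.3/EI
  δ_0 = 1794/EI
Tip deflection under a unit load at 2: L³/(3EI) = 30.38/EI.
Compatibility at 2: δ_0 − R_2·δ_{22} = 0, so R_2 = 1794/30.38 = 59.06 kN.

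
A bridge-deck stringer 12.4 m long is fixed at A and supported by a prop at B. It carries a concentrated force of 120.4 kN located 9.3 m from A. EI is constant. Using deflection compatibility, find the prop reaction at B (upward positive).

R_B = 76.19 kN

Release the roller at B. Primary structure: cantilever fixed at A.
Deflection at B on the released cantilever, summing each load's contribution:
  point load 120.4 at a = 9.3: Pa²(3L − a)/(6EI) = 48422/EI
Tip deflection under a unit load at B: L³/(3EI) = 635.5/EI.
The prop prevents deflection at B: R_B = δ_0/δ_{BB} = 48422/635.5 = 76.19 kN.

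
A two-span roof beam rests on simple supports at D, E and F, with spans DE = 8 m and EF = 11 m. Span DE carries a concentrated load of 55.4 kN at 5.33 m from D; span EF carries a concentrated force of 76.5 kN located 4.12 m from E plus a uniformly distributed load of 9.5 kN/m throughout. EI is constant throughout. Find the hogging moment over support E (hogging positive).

Take M_E as the redundant. Released structure: two simple spans DE and EF with a hinge at E.
End slopes at the hinge E, treating each span as simply supported:
  span DE: point load 55.4 at a = 5.33: Pab(L + a)/(6LEI) = 218.9/EI
  span EF: point load 76.5 at a = 4.12: Pab(L + b)/(6LEI) = 587.4/EI
  span EF: UDL 9.5: wL³/(24EI) = 526.9/EI
  relative rotation θ_0 = (218.9 + 1114)/EI = 1333/EI
A unit hogging moment at E produces rotation L₁/(3EI) + L₂/(3EI) = 6.333/EI.
Compatibility: M_E·(L₁+L₂)/(3EI) = θ_0, giving M_E = 210.5 kN·m (hogging).

M_E = 210.5 kN·m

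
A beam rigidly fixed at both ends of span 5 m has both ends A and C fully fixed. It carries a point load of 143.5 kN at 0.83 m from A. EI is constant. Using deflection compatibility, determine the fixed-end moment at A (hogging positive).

Release both end moments; the primary structure is a simply-supported span AC with redundants M_A and M_C.
Simple-span end rotations at A and C under the given loads:
  at A: point load 143.5 at a = 0.83: Pab(L + b)/(6LEI) = 151.8/EI
  at C: point load 143.5 at a = 0.83: Pab(L + a)/(6LEI) = 96.52/EI
  θ_A0 = 151.8/EI,  θ_C0 = 96.52/EI
Flexibility coefficients: a unit moment at one end gives L/(3EI) there and L/(6EI) at the far end, so f₁₁ = f₂₂ = 1.667/EI and f₁₂ = f₂₁ = 0.8333/EI.
Compatibility — zero rotation at each built-in end:
  1.667 M_A + 0.8333 M_C = 151.8
  0.8333 M_A + 1.667 M_C = 96.52
Solving the pair gives M_A = 82.84 kN·m and M_C = 16.49 kN·m (hogging).

M_A = 82.84 kN·m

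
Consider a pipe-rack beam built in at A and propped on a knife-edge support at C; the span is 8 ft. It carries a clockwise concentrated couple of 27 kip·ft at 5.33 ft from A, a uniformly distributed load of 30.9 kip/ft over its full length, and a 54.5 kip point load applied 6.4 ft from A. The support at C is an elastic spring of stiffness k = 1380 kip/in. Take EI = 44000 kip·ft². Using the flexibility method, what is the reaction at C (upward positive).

Remove the prop at C; the released (primary) structure is a cantilever built in at A.
Downward deflection at the released point C due to the loads:
  clockwise couple 27 at a = 5.33: M₀a(2L − a)/(2EI) = 767.8/EI
  UDL 30.9: wL⁴/(8EI) = 15821/EI
  point load 54.5 at a = 6.4: Pa²(3L − a)/(6EI) = 6548/EI
  δ_0 = 23137/EI
Flexibility coefficient — unit upward force at C: δ_{CC} = L³/(3EI) = 170.7/EI.
With EI = 44000 kip·ft²: δ_0 = 0.52583 ft and δ_{CC} = 0.003879 ft/kip.
Compatibility — the spring shortens by R_C/k under the reaction it provides: δ_0 − R_C·δ_{CC} = R_C/k. With 1/k = 1/(1380×12) ft/kip = 0.00006 ft/kip, R_C = δ_0 / (δ_{CC} + 1/k) = 0.52583 / (0.003879 + 0.00006) = 133.5 kip.

R_C = 133.5 kip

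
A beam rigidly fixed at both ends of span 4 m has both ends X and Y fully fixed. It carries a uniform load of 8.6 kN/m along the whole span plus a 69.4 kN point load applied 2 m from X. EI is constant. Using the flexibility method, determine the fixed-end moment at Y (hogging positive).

Take the two fixed-end moments M_X, M_Y as redundants; the released structure is the simple span XY.
On the primary (simply-supported) span, the end slopes from the loading are:
  at X: UDL 8.6: wL³/(24EI) = 22.93/EI
  at Y: UDL 8.6: wL³/(24EI) = 22.93/EI
  at X: point load 69.4 at a = 2: Pab(L + b)/(6LEI) = 69.4/EI
  at Y: point load 69.4 at a = 2: Pab(L + a)/(6LEI) = 69.4/EI
  θ_X0 = 92.33/EI,  θ_Y0 = 92.33/EI
Flexibility coefficients: a unit moment at one end gives L/(3EI) there and L/(6EI) at the far end, so f₁₁ = f₂₂ = 1.333/EI and f₁₂ = f₂₁ = 0.6667/EI.
Compatibility — zero rotation at each built-in end:
  1.333 M_X + 0.6667 M_Y = 92.33
  0.6667 M_X + 1.333 M_Y = 92.33
Solving the pair gives M_X = 46.17 kN·m and M_Y = 46.17 kN·m (hogging).

M_Y = 46.17 kN·m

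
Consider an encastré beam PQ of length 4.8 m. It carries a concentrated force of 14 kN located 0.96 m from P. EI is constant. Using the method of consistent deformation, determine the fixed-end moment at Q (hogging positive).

Release both end moments; the primary structure is a simply-supported span PQ with redundants M_P and M_Q.
On the primary (simply-supported) span, the end slopes from the loading are:
  at P: point load 14 at a = 0.96: Pab(L + b)/(6LEI) = 15.48/EI
  at Q: point load 14 at a = 0.96: Pab(L + a)/(6LEI) = 10.32/EI
  θ_P0 = 15.48/EI,  θ_Q0 = 10.32/EI
Flexibility coefficients: a unit moment at one end gives L/(3EI) there and L/(6EI) at the far end, so f₁₁ = f₂₂ = 1.6/EI and f₁₂ = f₂₁ = 0.8/EI.
Compatibility — zero rotation at each built-in end:
  1.6 M_P + 0.8 M_Q = 15.48
  0.8 M_P + 1.6 M_Q = 10.32
Solving the pair gives M_P = 8.602 kN·m and M_Q = 2.15 kN·m (hogging).

M_Q = 2.15 kN·m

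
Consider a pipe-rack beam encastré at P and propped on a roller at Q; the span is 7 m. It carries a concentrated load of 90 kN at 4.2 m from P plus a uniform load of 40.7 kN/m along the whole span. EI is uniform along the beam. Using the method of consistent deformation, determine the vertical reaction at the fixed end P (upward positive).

Choose R_Q as the redundant. The primary structure is the cantilever fixed at P.
Free-end deflection of the primary structure under the applied loading (downward +):
  point load 90 at a = 4.2: Pa²(3L − a)/(6EI) = 4445/EI
  UDL 40.7: wL⁴/(8EI) = 12215/EI
  δ_0 = 16660/EI
Flexibility coefficient — unit upward force at Q: δ_{QQ} = L³/(3EI) = 114.3/EI.
Compatibility at Q: δ_0 − R_Q·δ_{QQ} = 0, so R_Q = 16660/114.3 = 145.7 kN.
Vertical equilibrium: R_P = ΣP − R_Q = 374.9 − 145.7 = 229.2 kN.

R_P = 229.2 kN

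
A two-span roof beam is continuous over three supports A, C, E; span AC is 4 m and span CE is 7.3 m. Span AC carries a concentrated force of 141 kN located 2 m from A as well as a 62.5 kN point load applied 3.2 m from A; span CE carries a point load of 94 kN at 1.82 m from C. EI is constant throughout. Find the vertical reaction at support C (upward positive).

Insert a hinge at C; M_C is the redundant, and each span becomes simply supported.
Discontinuity in slope at C on the released structure — sum the simple-span end rotations:
  span AC: point load 141 at a = 2: Pab(L + a)/(6LEI) = 141/EI
  span AC: point load 62.5 at a = 3.2: Pab(L + a)/(6LEI) = 48/EI
  span CE: point load 94 at a = 1.82: Pab(L + b)/(6LEI) = 273.5/EI
  relative rotation θ_0 = (189 + 273.5)/EI = 462.5/EI
A unit hogging moment at C produces rotation L₁/(3EI) + L₂/(3EI) = 3.767/EI.
Slope continuity at C: θ_0 = M_C·3.767/EI, so M_C = 462.5/3.767 = 122.8 kN·m (hogging).
Span AC, ΣM about A with M_C applied at C: R_C^{AC}·4 = 482 + 122.8, so R_C^{AC} = 151.2 kN and R_A = 203.5 − 151.2 = 52.3 kN.
Span CE, ΣM about E: R_C^{CE}·7.3 = 515.1 + 122.8, so R_C^{CE} = 87.39 kN and R_E = 94 − 87.39 = 6.614 kN.
R_C = 151.2 + 87.39 = 238.6 kN.

R_C = 238.6 kN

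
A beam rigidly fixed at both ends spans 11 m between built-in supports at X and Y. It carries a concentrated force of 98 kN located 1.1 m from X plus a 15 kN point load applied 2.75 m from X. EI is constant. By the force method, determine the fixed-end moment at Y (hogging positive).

Take the two fixed-end moments M_X, M_Y as redundants; the released structure is the simple span XY.
On the primary (simply-supported) span, the end slopes from the loading are:
  at X: point load 98 at a = 1.1: Pab(L + b)/(6LEI) = 338/EI
  at Y: point load 98 at a = 1.1: Pab(L + a)/(6LEI) = 195.7/EI
  at X: point load 15 at a = 2.75: Pab(L + b)/(6LEI) = 99.26/EI
  at Y: point load 15 at a = 2.75: Pab(L + a)/(6LEI) = 70.9/EI
  θ_X0 = 437.2/EI,  θ_Y0 = 266.6/EI
Flexibility coefficients: a unit moment at one end gives L/(3EI) there and L/(6EI) at the far end, so f₁₁ = f₂₂ = 3.667/EI and f₁₂ = f₂₁ = 1.833/EI.
Compatibility — zero rotation at each built-in end:
  3.667 M_X + 1.833 M_Y = 437.2
  1.833 M_X + 3.667 M_Y = 266.6
Solving the pair gives M_X = 110.5 kN·m and M_Y = 17.44 kN·m (hogging).

M_Y = 17.44 kN·m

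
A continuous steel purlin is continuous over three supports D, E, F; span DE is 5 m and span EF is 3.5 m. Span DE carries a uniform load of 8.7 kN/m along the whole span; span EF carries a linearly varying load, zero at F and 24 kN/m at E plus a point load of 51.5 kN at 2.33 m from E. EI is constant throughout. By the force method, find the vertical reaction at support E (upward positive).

R_E = 84.01 kN

Take M_E as the redundant. Released structure: two simple spans DE and EF with a hinge at E.
End slopes at the hinge E, treating each span as simply supported:
  span DE: UDL 8.7: wL³/(24EI) = 45.31/EI
  span EF: triangular load, peak 24: w₀L³/(45EI) = 22.87/EI
  span EF: point load 51.5 at a = 2.33: Pab(L + b)/(6LEI) = 31.22/EI
  relative rotation θ_0 = (45.31 + 54.09)/EI = 99.4/EI
A unit hogging moment at E produces rotation L₁/(3EI) + L₂/(3EI) = 2.833/EI.
Slope continuity at E: θ_0 = M_E·2.833/EI, so M_E = 99.4/2.833 = 35.08 kN·m (hogging).
Span DE, ΣM about D with M_E applied at E: R_E^{DE}·5 = 108.8 + 35.08, so R_E^{DE} = 28.77 kN and R_D = 43.5 − 28.77 = 14.73 kN.
Span EF, ΣM about F: R_E^{EF}·3.5 = 158.3 + 35.08, so R_E^{EF} = 55.24 kN and R_F = 93.5 − 55.24 = 38.26 kN.
R_E = 28.77 + 55.24 = 84.01 kN.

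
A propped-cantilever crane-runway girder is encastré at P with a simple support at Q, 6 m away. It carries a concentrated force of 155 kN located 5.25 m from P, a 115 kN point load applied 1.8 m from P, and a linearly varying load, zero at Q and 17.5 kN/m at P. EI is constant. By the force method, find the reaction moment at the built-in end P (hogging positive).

Release the roller at Q. Primary structure: cantilever fixed at P.
Free-end deflection of the primary structure under the applied loading (downward +):
  point load 155 at a = 5.25: Pa²(3L − a)/(6EI) = 9078/EI
  point load 115 at a = 1.8: Pa²(3L − a)/(6EI) = 1006/EI
  triangular load, peak 17.5 at the fixed end: w₀L⁴/(30EI) = 756/EI
  δ_0 = 10840/EI
Tip deflection under a unit load at Q: L³/(3EI) = 72/EI.
Compatibility at Q: δ_0 − R_Q·δ_{QQ} = 0, so R_Q = 10840/72 = 150.6 kN.
Moment equilibrium about P: M_P = Σ(load moments about P) − R_Q·L = 1126 − 150.6×6 = 222.4 kN·m.

M_P = 222.4 kN·m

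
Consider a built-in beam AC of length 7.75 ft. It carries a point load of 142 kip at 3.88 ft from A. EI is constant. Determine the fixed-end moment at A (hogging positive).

M_A = 137.4 kip·ft

Take the two fixed-end moments M_A, M_C as redundants; the released structure is the simple span AC.
On the primary (simply-supported) span, the end slopes from the loading are:
  at A: point load 142 at a = 3.88: Pab(L + b)/(6LEI) = 532.8/EI
  at C: point load 142 at a = 3.88: Pab(L + a)/(6LEI) = 533.3/EI
  θ_A0 = 532.8/EI,  θ_C0 = 533.3/EI
Flexibility coefficients: a unit moment at one end gives L/(3EI) there and L/(6EI) at the far end, so f₁₁ = f₂₂ = 2.583/EI and f₁₂ = f₂₁ = 1.292/EI.
Compatibility — zero rotation at each built-in end:
  2.583 M_A + 1.292 M_C = 532.8
  1.292 M_A + 2.583 M_C = 533.3
Solving the pair gives M_A = 137.4 kip·ft and M_C = 137.7 kip·ft (hogging).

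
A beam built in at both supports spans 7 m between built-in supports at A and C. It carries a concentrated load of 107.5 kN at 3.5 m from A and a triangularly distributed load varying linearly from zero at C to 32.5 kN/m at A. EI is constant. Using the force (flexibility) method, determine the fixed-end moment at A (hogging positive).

M_A = 173.7 kN·m

Release both end moments; the primary structure is a simply-supported span AC with redundants M_A and M_C.
Simple-span end rotations at A and C under the given loads:
  at A: point load 107.5 at a = 3.5: Pab(L + b)/(6LEI) = 329.2/EI
  at C: point load 107.5 at a = 3.5: Pab(L + a)/(6LEI) = 329.2/EI
  at A: triangular load, peak 32.5: w₀L³/(45EI) = 247.7/EI
  at C: triangular load, peak 32.5: 7w₀L³/(360EI) = 216.8/EI
  θ_A0 = 576.9/EI,  θ_C0 = 546/EI
Flexibility coefficients: a unit moment at one end gives L/(3EI) there and L/(6EI) at the far end, so f₁₁ = f₂₂ = 2.333/EI and f₁₂ = f₂₁ = 1.167/EI.
Compatibility — zero rotation at each built-in end:
  2.333 M_A + 1.167 M_C = 576.9
  1.167 M_A + 2.333 M_C = 546
Solving the pair gives M_A = 173.7 kN·m and M_C = 147.1 kN·m (hogging).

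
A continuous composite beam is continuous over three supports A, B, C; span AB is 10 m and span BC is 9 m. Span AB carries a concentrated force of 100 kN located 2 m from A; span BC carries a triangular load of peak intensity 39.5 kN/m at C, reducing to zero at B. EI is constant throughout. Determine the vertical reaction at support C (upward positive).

Take M_B as the redundant. Released structure: two simple spans AB and BC with a hinge at B.
Rotations at B on the released spans (each span's end-slope, ×1/EI):
  span AB: point load 100 at a = 2: Pab(L + a)/(6LEI) = 320/EI
  span BC: triangular load, peak 39.5: 7w₀L³/(360EI) = 559.9/EI
  relative rotation θ_0 = (320 + 559.9)/EI = 879.9/EI
A unit hogging moment at B produces rotation L₁/(3EI) + L₂/(3EI) = 6.333/EI.
Slope continuity at B: θ_0 = M_B·6.333/EI, so M_B = 879.9/6.333 = 138.9 kN·m (hogging).
Span BC, ΣM about C: R_B^{BC}·9 = 533.2 + 138.9, so R_B^{BC} = 74.69 kN and R_C = 177.8 − 74.69 = 103.1 kN.

R_C = 103.1 kN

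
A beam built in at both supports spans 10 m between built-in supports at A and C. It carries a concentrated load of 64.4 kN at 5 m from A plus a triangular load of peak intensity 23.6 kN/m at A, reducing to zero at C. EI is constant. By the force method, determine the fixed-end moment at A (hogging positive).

Take the two fixed-end moments M_A, M_C as redundants; the released structure is the simple span AC.
Simple-span end rotations at A and C under the given loads:
  at A: point load 64.4 at a = 5: Pab(L + b)/(6LEI) = 402.5/EI
  at C: point load 64.4 at a = 5: Pab(L + a)/(6LEI) = 402.5/EI
  at A: triangular load, peak 23.6: w₀L³/(45EI) = 524.4/EI
  at C: triangular load, peak 23.6: 7w₀L³/(360EI) = 458.9/EI
  θ_A0 = 926.9/EI,  θ_C0 = 861.4/EI
Flexibility coefficients: a unit moment at one end gives L/(3EI) there and L/(6EI) at the far end, so f₁₁ = f₂₂ = 3.333/EI and f₁₂ = f₂₁ = 1.667/EI.
Compatibility — zero rotation at each built-in end:
  3.333 M_A + 1.667 M_C = 926.9
  1.667 M_A + 3.333 M_C = 861.4
Solving the pair gives M_A = 198.5 kN·m and M_C = 159.2 kN·m (hogging).

M_A = 198.5 kN·m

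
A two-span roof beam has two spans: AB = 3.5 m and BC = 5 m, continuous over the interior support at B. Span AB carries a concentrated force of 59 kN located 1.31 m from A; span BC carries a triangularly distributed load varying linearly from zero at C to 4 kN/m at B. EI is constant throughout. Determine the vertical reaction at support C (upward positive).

R_C = -0.1877 kN

Take M_B as the redundant. Released structure: two simple spans AB and BC with a hinge at B.
End slopes at the hinge B, treating each span as simply supported:
  span AB: point load 59 at a = 1.31: Pab(L + a)/(6LEI) = 38.77/EI
  span BC: triangular load, peak 4: w₀L³/(45EI) = 11.11/EI
  relative rotation θ_0 = (38.77 + 11.11)/EI = 49.88/EI
A unit hogging moment at B produces rotation L₁/(3EI) + L₂/(3EI) = 2.833/EI.
Slope continuity at B: θ_0 = M_B·2.833/EI, so M_B = 49.88/2.833 = 17.61 kN·m (hogging).
Span BC, ΣM about C: R_B^{BC}·5 = 33.33 + 17.61, so R_B^{BC} = 10.19 kN and R_C = 10 − 10.19 = -0.1877 kN.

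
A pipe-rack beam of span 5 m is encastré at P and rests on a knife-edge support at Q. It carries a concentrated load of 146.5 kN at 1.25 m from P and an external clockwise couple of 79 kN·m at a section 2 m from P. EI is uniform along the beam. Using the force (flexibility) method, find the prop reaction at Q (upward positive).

Choose R_Q as the redundant. The primary structure is the cantilever fixed at P.
Free-end deflection of the primary structure under the applied loading (downward +):
  point load 146.5 at a = 1.25: Pa²(3L − a)/(6EI) = 524.6/EI
  clockwise couple 79 at a = 2: M₀a(2L − a)/(2EI) = 632/EI
  δ_0 = 1157/EI
Flexibility coefficient — unit upward force at Q: δ_{QQ} = L³/(3EI) = 41.67/EI.
Compatibility at Q: δ_0 − R_Q·δ_{QQ} = 0, so R_Q = 1157/41.67 = 27.76 kN.

R_Q = 27.76 kN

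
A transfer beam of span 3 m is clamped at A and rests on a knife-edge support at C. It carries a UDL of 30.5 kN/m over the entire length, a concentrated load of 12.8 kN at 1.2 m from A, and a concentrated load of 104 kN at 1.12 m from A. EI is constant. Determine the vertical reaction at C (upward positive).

R_C = 56.01 kN

Take the reaction at C as the redundant and release it; the primary structure is a cantilever fixed at A.
Primary-structure tip deflection at C by superposition:
  UDL 30.5: wL⁴/(8EI) = 308.8/EI
  point load 12.8 at a = 1.2: Pa²(3L − a)/(6EI) = 23.96/EI
  point load 104 at a = 1.12: Pa²(3L − a)/(6EI) = 171.3/EI
  δ_0 = 504.1/EI
Tip deflection under a unit load at C: L³/(3EI) = 9/EI.
Compatibility at C: δ_0 − R_C·δ_{CC} = 0, so R_C = 504.1/9 = 56.01 kN.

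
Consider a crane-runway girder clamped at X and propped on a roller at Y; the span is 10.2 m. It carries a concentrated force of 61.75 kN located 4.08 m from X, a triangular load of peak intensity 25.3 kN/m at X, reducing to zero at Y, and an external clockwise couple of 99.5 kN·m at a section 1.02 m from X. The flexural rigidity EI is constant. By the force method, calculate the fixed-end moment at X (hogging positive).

Choose R_Y as the redundant. The primary structure is the cantilever fixed at X.
Primary-structure tip deflection at Y by superposition:
  point load 61.75 at a = 4.08: Pa²(3L − a)/(6EI) = 4543/EI
  triangular load, peak 25.3 at the fixed end: w₀L⁴/(30EI) = 9129/EI
  clockwise couple 99.5 at a = 1.02: M₀a(2L − a)/(2EI) = 983.4/EI
  δ_0 = 14655/EI
Tip deflection under a unit load at Y: L³/(3EI) = 353.7/EI.
The prop prevents deflection at Y: R_Y = δ_0/δ_{YY} = 14655/353.7 = 41.43 kN.
Moment equilibrium about X: M_X = Σ(load moments about X) − R_Y·L = 790.1 − 41.43×10.2 = 367.6 kN·m.

M_X = 367.6 kN·m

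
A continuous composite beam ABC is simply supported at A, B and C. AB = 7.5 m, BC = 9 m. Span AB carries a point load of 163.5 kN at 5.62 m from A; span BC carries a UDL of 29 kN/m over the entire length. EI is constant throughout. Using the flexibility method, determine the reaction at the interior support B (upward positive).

Take M_B as the redundant. Released structure: two simple spans AB and BC with a hinge at B.
End slopes at the hinge B, treating each span as simply supported:
  span AB: point load 163.5 at a = 5.62: Pab(L + a)/(6LEI) = 503.7/EI
  span BC: UDL 29: wL³/(24EI) = 880.9/EI
  relative rotation θ_0 = (503.7 + 880.9)/EI = 1385/EI
A unit hogging moment at B produces rotation L₁/(3EI) + L₂/(3EI) = 5.5/EI.
Slope continuity at B: θ_0 = M_B·5.5/EI, so M_B = 1385/5.5 = 251.7 kN·m (hogging).
Span AB, ΣM about A with M_B applied at B: R_B^{AB}·7.5 = 918.9 + 251.7, so R_B^{AB} = 156.1 kN and R_A = 163.5 − 156.1 = 7.42 kN.
Span BC, ΣM about C: R_B^{BC}·9 = 1174 + 251.7, so R_B^{BC} = 158.5 kN and R_C = 261 − 158.5 = 102.5 kN.
R_B = 156.1 + 158.5 = 314.6 kN.

R_B = 314.6 kN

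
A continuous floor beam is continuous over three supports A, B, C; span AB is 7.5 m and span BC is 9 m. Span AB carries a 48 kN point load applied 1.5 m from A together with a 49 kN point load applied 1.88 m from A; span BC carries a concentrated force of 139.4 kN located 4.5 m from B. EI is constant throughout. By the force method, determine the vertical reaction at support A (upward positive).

Release continuity at B by inserting a hinge; the redundant is the internal moment M_B. The primary structure is two simply-supported spans AB and BC.
End slopes at the hinge B, treating each span as simply supported:
  span AB: point load 48 at a = 1.5: Pab(L + a)/(6LEI) = 86.4/EI
  span AB: point load 49 at a = 1.88: Pab(L + a)/(6LEI) = 107.9/EI
  span BC: point load 139.4 at a = 4.5: Pab(L + b)/(6LEI) = 705.7/EI
  relative rotation θ_0 = (194.3 + 705.7)/EI = 900/EI
A unit hogging moment at B produces rotation L₁/(3EI) + L₂/(3EI) = 5.5/EI.
Slope continuity at B: θ_0 = M_B·5.5/EI, so M_B = 900/5.5 = 163.6 kN·m (hogging).
Span AB, ΣM about A with M_B applied at B: R_B^{AB}·7.5 = 164.1 + 163.6, so R_B^{AB} = 43.7 kN and R_A = 97 − 43.7 = 53.3 kN.

R_A = 53.3 kN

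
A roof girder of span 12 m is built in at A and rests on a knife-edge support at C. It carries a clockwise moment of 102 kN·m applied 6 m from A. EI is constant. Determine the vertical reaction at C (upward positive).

Take the reaction at C as the redundant and release it; the primary structure is a cantilever fixed at A.
Downward deflection at the released point C due to the loads:
  clockwise couple 102 at a = 6: M₀a(2L − a)/(2EI) = 5508/EI
Flexibility coefficient — unit upward force at C: δ_{CC} = L³/(3EI) = 576/EI.
The prop prevents deflection at C: R_C = δ_0/δ_{CC} = 5508/576 = 9.562 kN.

R_C = 9.562 kN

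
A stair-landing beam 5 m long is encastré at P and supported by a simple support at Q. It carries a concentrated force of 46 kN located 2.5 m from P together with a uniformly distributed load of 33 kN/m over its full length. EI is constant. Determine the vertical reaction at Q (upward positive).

Choose R_Q as the redundant. The primary structure is the cantilever fixed at P.
Free-end deflection of the primary structure under the applied loading (downward +):
  point load 46 at a = 2.5: Pa²(3L − a)/(6EI) = 599/EI
  UDL 33: wL⁴/(8EI) = 2578/EI
  δ_0 = 3177/EI
Flexibility coefficient — unit upward force at Q: δ_{QQ} = L³/(3EI) = 41.67/EI.
Compatibility at Q: δ_0 − R_Q·δ_{QQ} = 0, so R_Q = 3177/41.67 = 76.25 kN.

R_Q = 76.25 kN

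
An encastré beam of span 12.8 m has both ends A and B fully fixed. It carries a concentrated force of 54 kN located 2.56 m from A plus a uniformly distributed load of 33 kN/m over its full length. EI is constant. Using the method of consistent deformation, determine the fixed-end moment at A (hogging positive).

M_A = 539 kN·m

Take the two fixed-end moments M_A, M_B as redundants; the released structure is the simple span AB.
End rotations of the released simple span under the applied load (×1/EI):
  at A: point load 54 at a = 2.56: Pab(L + b)/(6LEI) = 424.7/EI
  at B: point load 54 at a = 2.56: Pab(L + a)/(6LEI) = 283.1/EI
  at A: UDL 33: wL³/(24EI) = 2884/EI
  at B: UDL 33: wL³/(24EI) = 2884/EI
  θ_A0 = 3308/EI,  θ_B0 = 3167/EI
Flexibility coefficients: a unit moment at one end gives L/(3EI) there and L/(6EI) at the far end, so f₁₁ = f₂₂ = 4.267/EI and f₁₂ = f₂₁ = 2.133/EI.
Compatibility — zero rotation at each built-in end:
  4.267 M_A + 2.133 M_B = 3308
  2.133 M_A + 4.267 M_B = 3167
Solving the pair gives M_A = 539 kN·m and M_B = 472.7 kN·m (hogging).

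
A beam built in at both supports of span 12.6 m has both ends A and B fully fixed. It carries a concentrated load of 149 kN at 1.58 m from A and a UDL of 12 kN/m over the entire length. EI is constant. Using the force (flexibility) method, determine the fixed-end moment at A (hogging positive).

Take the two fixed-end moments M_A, M_B as redundants; the released structure is the simple span AB.
Simple-span end rotations at A and B under the given loads:
  at A: point load 149 at a = 1.58: Pab(L + b)/(6LEI) = 810.6/EI
  at B: point load 149 at a = 1.58: Pab(L + a)/(6LEI) = 486.6/EI
  at A: UDL 12: wL³/(24EI) = 1000/EI
  at B: UDL 12: wL³/(24EI) = 1000/EI
  θ_A0 = 1811/EI,  θ_B0 = 1487/EI
Flexibility coefficients: a unit moment at one end gives L/(3EI) there and L/(6EI) at the far end, so f₁₁ = f₂₂ = 4.2/EI and f₁₂ = f₂₁ = 2.1/EI.
Compatibility — zero rotation at each built-in end:
  4.2 M_A + 2.1 M_B = 1811
  2.1 M_A + 4.2 M_B = 1487
Solving the pair gives M_A = 338.8 kN·m and M_B = 184.6 kN·m (hogging).

M_A = 338.8 kN·m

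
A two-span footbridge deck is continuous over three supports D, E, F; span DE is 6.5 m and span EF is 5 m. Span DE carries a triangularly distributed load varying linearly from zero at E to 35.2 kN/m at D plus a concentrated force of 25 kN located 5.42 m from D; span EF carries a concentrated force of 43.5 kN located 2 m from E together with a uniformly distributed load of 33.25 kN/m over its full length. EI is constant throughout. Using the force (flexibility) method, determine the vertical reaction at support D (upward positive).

Insert a hinge at E; M_E is the redundant, and each span becomes simply supported.
Discontinuity in slope at E on the released structure — sum the simple-span end rotations:
  span DE: triangular load, peak 35.2: 7w₀L³/(360EI) = 188/EI
  span DE: point load 25 at a = 5.42: Pab(L + a)/(6LEI) = 44.73/EI
  span EF: point load 43.5 at a = 2: Pab(L + b)/(6LEI) = 69.6/EI
  span EF: UDL 33.25: wL³/(24EI) = 173.2/EI
  relative rotation θ_0 = (232.7 + 242.8)/EI = 475.5/EI
A unit hogging moment at E produces rotation L₁/(3EI) + L₂/(3EI) = 3.833/EI.
Slope continuity at E: θ_0 = M_E·3.833/EI, so M_E = 475.5/3.833 = 124 kN·m (hogging).
Span DE, ΣM about D with M_E applied at E: R_E^{DE}·6.5 = 383.4 + 124, so R_E^{DE} = 78.06 kN and R_D = 139.4 − 78.06 = 61.34 kN.

R_D = 61.34 kN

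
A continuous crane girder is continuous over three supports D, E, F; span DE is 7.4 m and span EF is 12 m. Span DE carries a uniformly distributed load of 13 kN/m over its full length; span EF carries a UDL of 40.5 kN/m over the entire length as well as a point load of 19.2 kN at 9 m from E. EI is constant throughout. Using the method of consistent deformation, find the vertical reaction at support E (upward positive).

Insert a hinge at E; M_E is the redundant, and each span becomes simply supported.
End slopes at the hinge E, treating each span as simply supported:
  span DE: UDL 13: wL³/(24EI) = 219.5/EI
  span EF: UDL 40.5: wL³/(24EI) = 2916/EI
  span EF: point load 19.2 at a = 9: Pab(L + b)/(6LEI) = 108/EI
  relative rotation θ_0 = (219.5 + 3024)/EI = 3243/EI
A unit hogging moment at E produces rotation L₁/(3EI) + L₂/(3EI) = 6.467/EI.
Compatibility: M_E·(L₁+L₂)/(3EI) = θ_0, giving M_E = 501.6 kN·m (hogging).
Span DE, ΣM about D with M_E applied at E: R_E^{DE}·7.4 = 355.9 + 501.6, so R_E^{DE} = 115.9 kN and R_D = 96.2 − 115.9 = -19.68 kN.
Span EF, ΣM about F: R_E^{EF}·12 = 2974 + 501.6, so R_E^{EF} = 289.6 kN and R_F = 505.2 − 289.6 = 215.6 kN.
R_E = 115.9 + 289.6 = 405.5 kN.

R_E = 405.5 kN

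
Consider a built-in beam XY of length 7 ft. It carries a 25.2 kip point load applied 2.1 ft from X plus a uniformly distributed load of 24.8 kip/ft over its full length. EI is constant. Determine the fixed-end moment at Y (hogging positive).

M_Y = 112.4 kip·ft

Release both end moments; the primary structure is a simply-supported span XY with redundants M_X and M_Y.
End rotations of the released simple span under the applied load (×1/EI):
  at X: point load 25.2 at a = 2.1: Pab(L + b)/(6LEI) = 73.47/EI
  at Y: point load 25.2 at a = 2.1: Pab(L + a)/(6LEI) = 56.18/EI
  at X: UDL 24.8: wL³/(24EI) = 354.4/EI
  at Y: UDL 24.8: wL³/(24EI) = 354.4/EI
  θ_X0 = 427.9/EI,  θ_Y0 = 410.6/EI
Flexibility coefficients: a unit moment at one end gives L/(3EI) there and L/(6EI) at the far end, so f₁₁ = f₂₂ = 2.333/EI and f₁₂ = f₂₁ = 1.167/EI.
Compatibility — zero rotation at each built-in end:
  2.333 M_X + 1.167 M_Y = 427.9
  1.167 M_X + 2.333 M_Y = 410.6
Solving the pair gives M_X = 127.2 kip·ft and M_Y = 112.4 kip·ft (hogging).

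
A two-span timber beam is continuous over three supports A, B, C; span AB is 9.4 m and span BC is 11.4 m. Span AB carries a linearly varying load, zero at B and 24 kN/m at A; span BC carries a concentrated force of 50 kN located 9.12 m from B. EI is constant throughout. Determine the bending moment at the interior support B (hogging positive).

Release continuity at B by inserting a hinge; the redundant is the internal moment M_B. The primary structure is two simply-supported spans AB and BC.
End slopes at the hinge B, treating each span as simply supported:
  span AB: triangular load, peak 24: 7w₀L³/(360EI) = 387.6/EI
  span BC: point load 50 at a = 9.12: Pab(L + b)/(6LEI) = 207.9/EI
  relative rotation θ_0 = (387.6 + 207.9)/EI = 595.5/EI
A unit hogging moment at B produces rotation L₁/(3EI) + L₂/(3EI) = 6.933/EI.
Compatibility: M_B·(L₁+L₂)/(3EI) = θ_0, giving M_B = 85.9 kN·m (hogging).

M_B = 85.9 kN·m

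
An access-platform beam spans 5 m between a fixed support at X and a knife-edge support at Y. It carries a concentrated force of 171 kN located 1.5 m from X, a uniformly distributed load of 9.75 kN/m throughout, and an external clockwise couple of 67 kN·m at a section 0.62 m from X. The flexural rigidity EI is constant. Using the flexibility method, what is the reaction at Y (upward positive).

Choose R_Y as the redundant. The primary structure is the cantilever fixed at X.
Downward deflection at the released point Y due to the loads:
  point load 171 at a = 1.5: Pa²(3L − a)/(6EI) = 865.7/EI
  UDL 9.75: wL⁴/(8EI) = 761.7/EI
  clockwise couple 67 at a = 0.62: M₀a(2L − a)/(2EI) = 194.8/EI
  δ_0 = 1822/EI
Tip deflection under a unit load at Y: L³/(3EI) = 41.67/EI.
Compatibility at Y: δ_0 − R_Y·δ_{YY} = 0, so R_Y = 1822/41.67 = 43.73 kN.

R_Y = 43.73 kN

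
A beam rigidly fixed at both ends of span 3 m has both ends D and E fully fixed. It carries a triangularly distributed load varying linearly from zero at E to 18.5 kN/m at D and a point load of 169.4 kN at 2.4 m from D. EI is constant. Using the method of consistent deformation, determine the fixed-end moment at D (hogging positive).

M_D = 24.59 kN·m

Release both end moments; the primary structure is a simply-supported span DE with redundants M_D and M_E.
Simple-span end rotations at D and E under the given loads:
  at D: triangular load, peak 18.5: w₀L³/(45EI) = 11.1/EI
  at E: triangular load, peak 18.5: 7w₀L³/(360EI) = 9.713/EI
  at D: point load 169.4 at a = 2.4: Pab(L + b)/(6LEI) = 48.79/EI
  at E: point load 169.4 at a = 2.4: Pab(L + a)/(6LEI) = 73.18/EI
  θ_D0 = 59.89/EI,  θ_E0 = 82.89/EI
Flexibility coefficients: a unit moment at one end gives L/(3EI) there and L/(6EI) at the far end, so f₁₁ = f₂₂ = 1/EI and f₁₂ = f₂₁ = 0.5/EI.
Compatibility — zero rotation at each built-in end:
  1 M_D + 0.5 M_E = 59.89
  0.5 M_D + 1 M_E = 82.89
Solving the pair gives M_D = 24.59 kN·m and M_E = 70.6 kN·m (hogging).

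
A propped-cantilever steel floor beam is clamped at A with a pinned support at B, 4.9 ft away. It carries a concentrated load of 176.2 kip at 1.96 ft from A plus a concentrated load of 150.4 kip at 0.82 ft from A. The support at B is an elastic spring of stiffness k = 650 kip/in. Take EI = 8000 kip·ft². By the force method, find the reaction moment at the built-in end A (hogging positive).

M_A = 265.2 kip·ft

Choose R_B as the redundant. The primary structure is the cantilever fixed at A.
Deflection at B on the released cantilever, summing each load's contribution:
  point load 176.2 at a = 1.96: Pa²(3L − a)/(6EI) = 1437/EI
  point load 150.4 at a = 0.82: Pa²(3L − a)/(6EI) = 233.9/EI
  δ_0 = 1671/EI
Flexibility coefficient — unit upward force at B: δ_{BB} = L³/(3EI) = 39.22/EI.
With EI = 8000 kip·ft²: δ_0 = 0.2089 ft and δ_{BB} = 0.004902 ft/kip.
Compatibility — the spring shortens by R_B/k under the reaction it provides: δ_0 − R_B·δ_{BB} = R_B/k. With 1/k = 1/(650×12) ft/kip = 0.000128 ft/kip, R_B = δ_0 / (δ_{BB} + 1/k) = 0.2089 / (0.004902 + 0.000128) = 41.53 kip.
Moment equilibrium about A: M_A = Σ(load moments about A) − R_B·L = 468.7 − 41.53×4.9 = 265.2 kip·ft.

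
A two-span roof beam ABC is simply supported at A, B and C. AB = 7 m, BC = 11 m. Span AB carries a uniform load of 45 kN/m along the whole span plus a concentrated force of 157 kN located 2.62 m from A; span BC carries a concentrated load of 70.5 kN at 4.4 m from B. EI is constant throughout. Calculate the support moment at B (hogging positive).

Take M_B as the redundant. Released structure: two simple spans AB and BC with a hinge at B.
Rotations at B on the released spans (each span's end-slope, ×1/EI):
  span AB: UDL 45: wL³/(24EI) = 643.1/EI
  span AB: point load 157 at a = 2.62: Pab(L + a)/(6LEI) = 412.7/EI
  span BC: point load 70.5 at a = 4.4: Pab(L + b)/(6LEI) = 546/EI
  relative rotation θ_0 = (1056 + 546)/EI = 1602/EI
A unit hogging moment at B produces rotation L₁/(3EI) + L₂/(3EI) = 6/EI.
Compatibility: M_B·(L₁+L₂)/(3EI) = θ_0, giving M_B = 267 kN·m (hogging).

M_B = 267 kN·m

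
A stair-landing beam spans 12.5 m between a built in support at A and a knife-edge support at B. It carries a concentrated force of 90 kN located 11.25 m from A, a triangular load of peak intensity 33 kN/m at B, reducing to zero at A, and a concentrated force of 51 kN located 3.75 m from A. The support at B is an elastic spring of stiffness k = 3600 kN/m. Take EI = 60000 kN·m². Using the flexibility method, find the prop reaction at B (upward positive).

R_B = 191.3 kN

Choose R_B as the redundant. The primary structure is the cantilever fixed at A.
Primary-structure tip deflection at B by superposition:
  point load 90 at a = 11.25: Pa²(3L − a)/(6EI) = 49834/EI
  triangular load, peak 33 at the free end: 11w₀L⁴/(120EI) = 73853/EI
  point load 51 at a = 3.75: Pa²(3L − a)/(6EI) = 4034/EI
  δ_0 = 127721/EI
Flexibility coefficient — unit upward force at B: δ_{BB} = L³/(3EI) = 651/EI.
With EI = 60000 kN·m²: δ_0 = 2.1287 m and δ_{BB} = 0.010851 m/kN.
Compatibility — the spring shortens by R_B/k under the reaction it provides: δ_0 − R_B·δ_{BB} = R_B/k. With 1/k = 0.000278 m/kN, R_B = δ_0 / (δ_{BB} + 1/k) = 2.1287 / (0.010851 + 0.000278) = 191.3 kN.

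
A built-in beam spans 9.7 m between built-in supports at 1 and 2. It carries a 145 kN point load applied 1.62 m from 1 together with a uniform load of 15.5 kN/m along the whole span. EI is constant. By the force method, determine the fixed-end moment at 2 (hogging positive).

M_2 = 154.2 kN·m

Take the two fixed-end moments M_1, M_2 as redundants; the released structure is the simple span 12.
Simple-span end rotations at 1 and 2 under the given loads:
  at 1: point load 145 at a = 1.62: Pab(L + b)/(6LEI) = 579.8/EI
  at 2: point load 145 at a = 1.62: Pab(L + a)/(6LEI) = 369.2/EI
  at 1: UDL 15.5: wL³/(24EI) = 589.4/EI
  at 2: UDL 15.5: wL³/(24EI) = 589.4/EI
  θ_10 = 1169/EI,  θ_20 = 958.6/EI
Flexibility coefficients: a unit moment at one end gives L/(3EI) there and L/(6EI) at the far end, so f₁₁ = f₂₂ = 3.233/EI and f₁₂ = f₂₁ = 1.617/EI.
Compatibility — zero rotation at each built-in end:
  3.233 M_1 + 1.617 M_2 = 1169
  1.617 M_1 + 3.233 M_2 = 958.6
Solving the pair gives M_1 = 284.5 kN·m and M_2 = 154.2 kN·m (hogging).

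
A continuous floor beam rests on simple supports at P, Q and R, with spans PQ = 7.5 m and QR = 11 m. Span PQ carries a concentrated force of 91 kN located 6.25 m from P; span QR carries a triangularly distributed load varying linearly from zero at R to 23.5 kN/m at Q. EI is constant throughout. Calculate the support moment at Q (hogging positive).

M_Q = 147.9 kN·m

Insert a hinge at Q; M_Q is the redundant, and each span becomes simply supported.
Discontinuity in slope at Q on the released structure — sum the simple-span end rotations:
  span PQ: point load 91 at a = 6.25: Pab(L + a)/(6LEI) = 217.2/EI
  span QR: triangular load, peak 23.5: w₀L³/(45EI) = 695.1/EI
  relative rotation θ_0 = (217.2 + 695.1)/EI = 912.3/EI
A unit hogging moment at Q produces rotation L₁/(3EI) + L₂/(3EI) = 6.167/EI.
Compatibility: M_Q·(L₁+L₂)/(3EI) = θ_0, giving M_Q = 147.9 kN·m (hogging).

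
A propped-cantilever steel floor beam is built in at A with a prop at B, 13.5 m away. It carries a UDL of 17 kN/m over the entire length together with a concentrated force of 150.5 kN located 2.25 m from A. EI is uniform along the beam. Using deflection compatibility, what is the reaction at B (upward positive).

R_B = 91.98 kN

Take the reaction at B as the redundant and release it; the primary structure is a cantilever fixed at A.
Downward deflection at the released point B due to the loads:
  UDL 17: wL⁴/(8EI) = 70582/EI
  point load 150.5 at a = 2.25: Pa²(3L − a)/(6EI) = 4857/EI
  δ_0 = 75439/EI
Tip deflection under a unit load at B: L³/(3EI) = 820.1/EI.
Compatibility at B: δ_0 − R_B·δ_{BB} = 0, so R_B = 75439/820.1 = 91.98 kN.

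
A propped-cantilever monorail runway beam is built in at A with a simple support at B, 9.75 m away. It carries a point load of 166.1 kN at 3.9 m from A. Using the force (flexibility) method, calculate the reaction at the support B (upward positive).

Choose R_B as the redundant. The primary structure is the cantilever fixed at A.
Primary-structure tip deflection at B by superposition:
  point load 166.1 at a = 3.9: Pa²(3L − a)/(6EI) = 10674/EI
Tip deflection under a unit load at B: L³/(3EI) = 309/EI.
The prop prevents deflection at B: R_B = δ_0/δ_{BB} = 10674/309 = 34.55 kN.

R_B = 34.55 kN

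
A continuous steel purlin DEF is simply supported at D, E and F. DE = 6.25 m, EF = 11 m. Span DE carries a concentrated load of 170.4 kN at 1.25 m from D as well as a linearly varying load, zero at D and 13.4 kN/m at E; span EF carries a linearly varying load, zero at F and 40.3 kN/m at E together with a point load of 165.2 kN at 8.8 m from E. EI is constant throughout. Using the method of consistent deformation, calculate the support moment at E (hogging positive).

Take M_E as the redundant. Released structure: two simple spans DE and EF with a hinge at E.
End slopes at the hinge E, treating each span as simply supported:
  span DE: point load 170.4 at a = 1.25: Pab(L + a)/(6LEI) = 213/EI
  span DE: triangular load, peak 13.4: w₀L³/(45EI) = 72.7/EI
  span EF: triangular load, peak 40.3: w₀L³/(45EI) = 1192/EI
  span EF: point load 165.2 at a = 8.8: Pab(L + b)/(6LEI) = 639.7/EI
  relative rotation θ_0 = (285.7 + 1832)/EI = 2117/EI
A unit hogging moment at E produces rotation L₁/(3EI) + L₂/(3EI) = 5.75/EI.
Slope continuity at E: θ_0 = M_E·5.75/EI, so M_E = 2117/5.75 = 368.2 kN·m (hogging).

M_E = 368.2 kN·m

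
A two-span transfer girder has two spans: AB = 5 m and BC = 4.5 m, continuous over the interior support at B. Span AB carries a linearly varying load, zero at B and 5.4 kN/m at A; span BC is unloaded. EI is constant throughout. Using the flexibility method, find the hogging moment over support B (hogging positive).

M_B = 4.145 kN·m

Insert a hinge at B; M_B is the redundant, and each span becomes simply supported.
Rotations at B on the released spans (each span's end-slope, ×1/EI):
  span AB: triangular load, peak 5.4: 7w₀L³/(360EI) = 13.12/EI
  relative rotation θ_0 = (13.12 + 0)/EI = 13.12/EI
A unit hogging moment at B produces rotation L₁/(3EI) + L₂/(3EI) = 3.167/EI.
Slope continuity at B: θ_0 = M_B·3.167/EI, so M_B = 13.12/3.167 = 4.145 kN·m (hogging).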